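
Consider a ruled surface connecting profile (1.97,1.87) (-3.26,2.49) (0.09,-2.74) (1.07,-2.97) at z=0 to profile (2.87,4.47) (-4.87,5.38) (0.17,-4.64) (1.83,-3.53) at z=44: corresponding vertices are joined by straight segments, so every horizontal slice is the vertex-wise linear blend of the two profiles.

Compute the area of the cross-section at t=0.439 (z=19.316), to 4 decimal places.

Area at t=0.439: 25.4949

Cross-section at t=0.439: each vertex is (1-t)·p0[i] + t·p1[i].
  v1: (1-0.439)·(1.97,1.87) + 0.439·(2.87,4.47) = (2.3651,3.0114)
  v2: (1-0.439)·(-3.26,2.49) + 0.439·(-4.87,5.38) = (-3.9668,3.7587)
  v3: (1-0.439)·(0.09,-2.74) + 0.439·(0.17,-4.64) = (0.1251,-3.5741)
  v4: (1-0.439)·(1.07,-2.97) + 0.439·(1.83,-3.53) = (1.4036,-3.2158)
Shoelace sum Σ(x_i·y_{i+1} − x_{i+1}·y_i):
  i=1: 2.3651·3.7587 − -3.9668·3.0114 = +20.8353 (running +20.8353)
  i=2: -3.9668·-3.5741 − 0.1251·3.7587 = +13.7074 (running +34.5427)
  i=3: 0.1251·-3.2158 − 1.4036·-3.5741 = +4.6144 (running +39.1571)
  i=4: 1.4036·3.0114 − 2.3651·-3.2158 = +11.8327 (running +50.9898)
Area = |Σ|/2 = |50.9898|/2 = 25.4949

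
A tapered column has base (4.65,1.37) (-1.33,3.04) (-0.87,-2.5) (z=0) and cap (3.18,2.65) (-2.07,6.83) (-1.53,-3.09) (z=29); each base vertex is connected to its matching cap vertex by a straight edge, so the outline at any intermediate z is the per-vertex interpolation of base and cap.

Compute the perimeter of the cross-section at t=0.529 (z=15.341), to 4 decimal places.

Cross-section at t=0.529: each vertex is (1-t)·p0[i] + t·p1[i].
  v1: (1-0.529)·(4.65,1.37) + 0.529·(3.18,2.65) = (3.8724,2.0471)
  v2: (1-0.529)·(-1.33,3.04) + 0.529·(-2.07,6.83) = (-1.7215,5.0449)
  v3: (1-0.529)·(-0.87,-2.5) + 0.529·(-1.53,-3.09) = (-1.2191,-2.8121)
Perimeter = Σ |v_{i+1} − v_i|:
  edge 1→2: √(-5.5938² + 2.9978²) = 6.3465 (running 6.3465)
  edge 2→3: √(0.5023² + -7.8570²) = 7.8731 (running 14.2195)
  edge 3→1: √(5.0915² + 4.8592²) = 7.0382 (running 21.2577)
Perimeter = 21.2577

Perimeter at t=0.529: 21.2577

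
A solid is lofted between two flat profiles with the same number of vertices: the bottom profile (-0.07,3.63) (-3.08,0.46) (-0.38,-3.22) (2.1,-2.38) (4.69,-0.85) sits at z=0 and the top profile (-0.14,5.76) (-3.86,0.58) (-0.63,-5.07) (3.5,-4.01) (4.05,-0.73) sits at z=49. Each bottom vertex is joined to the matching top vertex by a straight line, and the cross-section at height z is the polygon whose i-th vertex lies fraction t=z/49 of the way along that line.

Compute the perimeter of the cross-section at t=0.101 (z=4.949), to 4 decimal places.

Cross-section at t=0.101: each vertex is (1-t)·p0[i] + t·p1[i].
  v1: (1-0.101)·(-0.07,3.63) + 0.101·(-0.14,5.76) = (-0.0771,3.8451)
  v2: (1-0.101)·(-3.08,0.46) + 0.101·(-3.86,0.58) = (-3.1588,0.4721)
  v3: (1-0.101)·(-0.38,-3.22) + 0.101·(-0.63,-5.07) = (-0.4053,-3.4069)
  v4: (1-0.101)·(2.1,-2.38) + 0.101·(3.5,-4.01) = (2.2414,-2.5446)
  v5: (1-0.101)·(4.69,-0.85) + 0.101·(4.05,-0.73) = (4.6254,-0.8379)
Perimeter = Σ |v_{i+1} − v_i|:
  edge 1→2: √(-3.0817² + -3.3730²) = 4.5688 (running 4.5688)
  edge 2→3: √(2.7535² + -3.8790²) = 4.7569 (running 9.3257)
  edge 3→4: √(2.6467² + 0.8622²) = 2.7836 (running 12.1093)
  edge 4→5: √(2.3840² + 1.7067²) = 2.9319 (running 15.0412)
  edge 5→1: √(-4.7024² + 4.6830²) = 6.6365 (running 21.6778)
Perimeter = 21.6778

Perimeter at t=0.101: 21.6778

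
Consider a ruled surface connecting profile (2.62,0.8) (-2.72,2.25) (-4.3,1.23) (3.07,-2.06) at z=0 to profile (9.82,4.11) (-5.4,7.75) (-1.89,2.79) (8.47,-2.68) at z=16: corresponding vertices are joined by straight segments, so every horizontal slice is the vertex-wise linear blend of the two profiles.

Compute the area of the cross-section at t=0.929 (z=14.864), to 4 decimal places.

Cross-section at t=0.929: each vertex is (1-t)·p0[i] + t·p1[i].
  v1: (1-0.929)·(2.62,0.8) + 0.929·(9.82,4.11) = (9.3088,3.8750)
  v2: (1-0.929)·(-2.72,2.25) + 0.929·(-5.4,7.75) = (-5.2097,7.3595)
  v3: (1-0.929)·(-4.3,1.23) + 0.929·(-1.89,2.79) = (-2.0611,2.6792)
  v4: (1-0.929)·(3.07,-2.06) + 0.929·(8.47,-2.68) = (8.0866,-2.6360)
Shoelace sum Σ(x_i·y_{i+1} − x_{i+1}·y_i):
  i=1: 9.3088·7.3595 − -5.2097·3.8750 = +88.6957 (running +88.6957)
  i=2: -5.2097·2.6792 − -2.0611·7.3595 = +1.2106 (running +89.9064)
  i=3: -2.0611·-2.6360 − 8.0866·2.6792 = -16.2329 (running +73.6735)
  i=4: 8.0866·3.8750 − 9.3088·-2.6360 = +55.8733 (running +129.5468)
Area = |Σ|/2 = |129.5468|/2 = 64.7734

Area at t=0.929: 64.7734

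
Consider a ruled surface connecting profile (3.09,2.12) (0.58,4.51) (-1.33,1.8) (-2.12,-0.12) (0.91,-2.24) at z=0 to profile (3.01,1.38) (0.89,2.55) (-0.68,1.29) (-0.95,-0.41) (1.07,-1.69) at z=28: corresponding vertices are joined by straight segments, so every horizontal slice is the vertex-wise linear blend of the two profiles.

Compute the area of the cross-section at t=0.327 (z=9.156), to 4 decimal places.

Cross-section at t=0.327: each vertex is (1-t)·p0[i] + t·p1[i].
  v1: (1-0.327)·(3.09,2.12) + 0.327·(3.01,1.38) = (3.0638,1.8780)
  v2: (1-0.327)·(0.58,4.51) + 0.327·(0.89,2.55) = (0.6814,3.8691)
  v3: (1-0.327)·(-1.33,1.8) + 0.327·(-0.68,1.29) = (-1.1175,1.6332)
  v4: (1-0.327)·(-2.12,-0.12) + 0.327·(-0.95,-0.41) = (-1.7374,-0.2148)
  v5: (1-0.327)·(0.91,-2.24) + 0.327·(1.07,-1.69) = (0.9623,-2.0602)
Shoelace sum Σ(x_i·y_{i+1} − x_{i+1}·y_i):
  i=1: 3.0638·3.8691 − 0.6814·1.8780 = +10.5746 (running +10.5746)
  i=2: 0.6814·1.6332 − -1.1175·3.8691 = +5.4363 (running +16.0110)
  i=3: -1.1175·-0.2148 − -1.7374·1.6332 = +3.0777 (running +19.0886)
  i=4: -1.7374·-2.0602 − 0.9623·-0.2148 = +3.7861 (running +22.8747)
  i=5: 0.9623·1.8780 − 3.0638·-2.0602 = +8.1192 (running +30.9939)
Area = |Σ|/2 = |30.9939|/2 = 15.4969

Area at t=0.327: 15.4969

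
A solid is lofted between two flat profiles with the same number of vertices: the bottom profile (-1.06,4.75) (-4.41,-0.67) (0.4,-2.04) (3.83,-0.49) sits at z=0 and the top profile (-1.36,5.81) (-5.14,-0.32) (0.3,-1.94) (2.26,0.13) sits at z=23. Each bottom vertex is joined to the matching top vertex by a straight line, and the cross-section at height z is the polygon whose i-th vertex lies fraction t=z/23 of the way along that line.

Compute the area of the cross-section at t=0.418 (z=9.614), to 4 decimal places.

Cross-section at t=0.418: each vertex is (1-t)·p0[i] + t·p1[i].
  v1: (1-0.418)·(-1.06,4.75) + 0.418·(-1.36,5.81) = (-1.1854,5.1931)
  v2: (1-0.418)·(-4.41,-0.67) + 0.418·(-5.14,-0.32) = (-4.7151,-0.5237)
  v3: (1-0.418)·(0.4,-2.04) + 0.418·(0.3,-1.94) = (0.3582,-1.9982)
  v4: (1-0.418)·(3.83,-0.49) + 0.418·(2.26,0.13) = (3.1737,-0.2308)
Shoelace sum Σ(x_i·y_{i+1} − x_{i+1}·y_i):
  i=1: -1.1854·-0.5237 − -4.7151·5.1931 = +25.1069 (running +25.1069)
  i=2: -4.7151·-1.9982 − 0.3582·-0.5237 = +9.6094 (running +34.7163)
  i=3: 0.3582·-0.2308 − 3.1737·-1.9982 = +6.2591 (running +40.9754)
  i=4: 3.1737·5.1931 − -1.1854·-0.2308 = +16.2078 (running +57.1832)
Area = |Σ|/2 = |57.1832|/2 = 28.5916

Area at t=0.418: 28.5916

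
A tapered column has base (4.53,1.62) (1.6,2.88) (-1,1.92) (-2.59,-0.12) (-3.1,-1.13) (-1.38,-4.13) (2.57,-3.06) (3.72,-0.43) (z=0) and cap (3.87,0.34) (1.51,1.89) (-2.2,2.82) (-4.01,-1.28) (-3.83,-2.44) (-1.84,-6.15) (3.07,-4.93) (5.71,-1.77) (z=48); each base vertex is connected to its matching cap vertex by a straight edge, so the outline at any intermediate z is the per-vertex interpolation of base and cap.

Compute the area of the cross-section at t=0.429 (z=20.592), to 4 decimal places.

Cross-section at t=0.429: each vertex is (1-t)·p0[i] + t·p1[i].
  v1: (1-0.429)·(4.53,1.62) + 0.429·(3.87,0.34) = (4.2469,1.0709)
  v2: (1-0.429)·(1.6,2.88) + 0.429·(1.51,1.89) = (1.5614,2.4553)
  v3: (1-0.429)·(-1,1.92) + 0.429·(-2.2,2.82) = (-1.5148,2.3061)
  v4: (1-0.429)·(-2.59,-0.12) + 0.429·(-4.01,-1.28) = (-3.1992,-0.6176)
  v5: (1-0.429)·(-3.1,-1.13) + 0.429·(-3.83,-2.44) = (-3.4132,-1.6920)
  v6: (1-0.429)·(-1.38,-4.13) + 0.429·(-1.84,-6.15) = (-1.5773,-4.9966)
  v7: (1-0.429)·(2.57,-3.06) + 0.429·(3.07,-4.93) = (2.7845,-3.8622)
  v8: (1-0.429)·(3.72,-0.43) + 0.429·(5.71,-1.77) = (4.5737,-1.0049)
Shoelace sum Σ(x_i·y_{i+1} − x_{i+1}·y_i):
  i=1: 4.2469·2.4553 − 1.5614·1.0709 = +8.7552 (running +8.7552)
  i=2: 1.5614·2.3061 − -1.5148·2.4553 = +7.3200 (running +16.0752)
  i=3: -1.5148·-0.6176 − -3.1992·2.3061 = +8.3132 (running +24.3884)
  i=4: -3.1992·-1.6920 − -3.4132·-0.6176 = +3.3049 (running +27.6933)
  i=5: -3.4132·-4.9966 − -1.5773·-1.6920 = +14.3853 (running +42.0786)
  i=6: -1.5773·-3.8622 − 2.7845·-4.9966 = +20.0050 (running +62.0837)
  i=7: 2.7845·-1.0049 − 4.5737·-3.8622 = +14.8667 (running +76.9504)
  i=8: 4.5737·1.0709 − 4.2469·-1.0049 = +9.1654 (running +86.1157)
Area = |Σ|/2 = |86.1157|/2 = 43.0579

Area at t=0.429: 43.0579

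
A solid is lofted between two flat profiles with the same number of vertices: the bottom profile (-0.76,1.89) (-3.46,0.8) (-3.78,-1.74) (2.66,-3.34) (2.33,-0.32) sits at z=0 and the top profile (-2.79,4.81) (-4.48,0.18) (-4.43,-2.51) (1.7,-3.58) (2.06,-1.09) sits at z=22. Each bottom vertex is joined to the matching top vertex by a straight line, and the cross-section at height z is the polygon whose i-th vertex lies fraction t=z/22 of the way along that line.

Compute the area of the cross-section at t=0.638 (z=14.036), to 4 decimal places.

Area at t=0.638: 28.4965

Cross-section at t=0.638: each vertex is (1-t)·p0[i] + t·p1[i].
  v1: (1-0.638)·(-0.76,1.89) + 0.638·(-2.79,4.81) = (-2.0551,3.7530)
  v2: (1-0.638)·(-3.46,0.8) + 0.638·(-4.48,0.18) = (-4.1108,0.4044)
  v3: (1-0.638)·(-3.78,-1.74) + 0.638·(-4.43,-2.51) = (-4.1947,-2.2313)
  v4: (1-0.638)·(2.66,-3.34) + 0.638·(1.7,-3.58) = (2.0475,-3.4931)
  v5: (1-0.638)·(2.33,-0.32) + 0.638·(2.06,-1.09) = (2.1577,-0.8113)
Shoelace sum Σ(x_i·y_{i+1} − x_{i+1}·y_i):
  i=1: -2.0551·0.4044 − -4.1108·3.7530 = +14.5963 (running +14.5963)
  i=2: -4.1108·-2.2313 − -4.1947·0.4044 = +10.8687 (running +25.4650)
  i=3: -4.1947·-3.4931 − 2.0475·-2.2313 = +19.2211 (running +44.6862)
  i=4: 2.0475·-0.8113 − 2.1577·-3.4931 = +5.8762 (running +50.5623)
  i=5: 2.1577·3.7530 − -2.0551·-0.8113 = +6.4307 (running +56.9930)
Area = |Σ|/2 = |56.9930|/2 = 28.4965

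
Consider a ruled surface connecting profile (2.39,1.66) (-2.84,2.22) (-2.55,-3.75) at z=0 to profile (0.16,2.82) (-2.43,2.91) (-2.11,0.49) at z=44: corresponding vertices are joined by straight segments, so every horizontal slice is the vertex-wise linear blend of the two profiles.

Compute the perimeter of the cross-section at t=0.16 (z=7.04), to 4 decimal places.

Cross-section at t=0.16: each vertex is (1-t)·p0[i] + t·p1[i].
  v1: (1-0.16)·(2.39,1.66) + 0.16·(0.16,2.82) = (2.0332,1.8456)
  v2: (1-0.16)·(-2.84,2.22) + 0.16·(-2.43,2.91) = (-2.7744,2.3304)
  v3: (1-0.16)·(-2.55,-3.75) + 0.16·(-2.11,0.49) = (-2.4796,-3.0716)
Perimeter = Σ |v_{i+1} − v_i|:
  edge 1→2: √(-4.8076² + 0.4848²) = 4.8320 (running 4.8320)
  edge 2→3: √(0.2948² + -5.4020²) = 5.4100 (running 10.2420)
  edge 3→1: √(4.5128² + 4.9172²) = 6.6741 (running 16.9162)
Perimeter = 16.9162

Perimeter at t=0.16: 16.9162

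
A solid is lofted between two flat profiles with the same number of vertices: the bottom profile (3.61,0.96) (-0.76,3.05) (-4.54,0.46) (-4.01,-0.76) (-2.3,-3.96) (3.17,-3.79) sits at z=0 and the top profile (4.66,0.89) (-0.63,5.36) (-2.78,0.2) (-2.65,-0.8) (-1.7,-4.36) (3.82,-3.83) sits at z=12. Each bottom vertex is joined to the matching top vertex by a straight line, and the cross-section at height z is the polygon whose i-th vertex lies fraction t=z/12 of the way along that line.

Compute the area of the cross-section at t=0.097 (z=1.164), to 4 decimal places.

Cross-section at t=0.097: each vertex is (1-t)·p0[i] + t·p1[i].
  v1: (1-0.097)·(3.61,0.96) + 0.097·(4.66,0.89) = (3.7119,0.9532)
  v2: (1-0.097)·(-0.76,3.05) + 0.097·(-0.63,5.36) = (-0.7474,3.2741)
  v3: (1-0.097)·(-4.54,0.46) + 0.097·(-2.78,0.2) = (-4.3693,0.4348)
  v4: (1-0.097)·(-4.01,-0.76) + 0.097·(-2.65,-0.8) = (-3.8781,-0.7639)
  v5: (1-0.097)·(-2.3,-3.96) + 0.097·(-1.7,-4.36) = (-2.2418,-3.9988)
  v6: (1-0.097)·(3.17,-3.79) + 0.097·(3.82,-3.83) = (3.2330,-3.7939)
Shoelace sum Σ(x_i·y_{i+1} − x_{i+1}·y_i):
  i=1: 3.7119·3.2741 − -0.7474·0.9532 = +12.8653 (running +12.8653)
  i=2: -0.7474·0.4348 − -4.3693·3.2741 = +13.9804 (running +26.8457)
  i=3: -4.3693·-0.7639 − -3.8781·0.4348 = +5.0237 (running +31.8694)
  i=4: -3.8781·-3.9988 − -2.2418·-0.7639 = +13.7952 (running +45.6646)
  i=5: -2.2418·-3.7939 − 3.2330·-3.9988 = +21.4334 (running +67.0980)
  i=6: 3.2330·0.9532 − 3.7119·-3.7939 = +17.1641 (running +84.2621)
Area = |Σ|/2 = |84.2621|/2 = 42.1311

Area at t=0.097: 42.1311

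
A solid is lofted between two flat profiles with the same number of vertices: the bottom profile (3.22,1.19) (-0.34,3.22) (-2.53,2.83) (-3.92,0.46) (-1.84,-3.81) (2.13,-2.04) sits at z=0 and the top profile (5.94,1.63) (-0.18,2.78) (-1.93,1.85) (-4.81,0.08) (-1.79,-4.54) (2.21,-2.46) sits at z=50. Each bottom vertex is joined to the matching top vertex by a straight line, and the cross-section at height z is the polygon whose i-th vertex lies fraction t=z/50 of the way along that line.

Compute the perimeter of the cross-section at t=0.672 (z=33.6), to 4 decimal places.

Perimeter at t=0.672: 25.0842

Cross-section at t=0.672: each vertex is (1-t)·p0[i] + t·p1[i].
  v1: (1-0.672)·(3.22,1.19) + 0.672·(5.94,1.63) = (5.0478,1.4857)
  v2: (1-0.672)·(-0.34,3.22) + 0.672·(-0.18,2.78) = (-0.2325,2.9243)
  v3: (1-0.672)·(-2.53,2.83) + 0.672·(-1.93,1.85) = (-2.1268,2.1714)
  v4: (1-0.672)·(-3.92,0.46) + 0.672·(-4.81,0.08) = (-4.5181,0.2046)
  v5: (1-0.672)·(-1.84,-3.81) + 0.672·(-1.79,-4.54) = (-1.8064,-4.3006)
  v6: (1-0.672)·(2.13,-2.04) + 0.672·(2.21,-2.46) = (2.1838,-2.3222)
Perimeter = Σ |v_{i+1} − v_i|:
  edge 1→2: √(-5.2803² + 1.4386²) = 5.4728 (running 5.4728)
  edge 2→3: √(-1.8943² + -0.7529²) = 2.0384 (running 7.5112)
  edge 3→4: √(-2.3913² + -1.9668²) = 3.0962 (running 10.6075)
  edge 4→5: √(2.7117² + -4.5052²) = 5.2583 (running 15.8658)
  edge 5→6: √(3.9902² + 1.9783²) = 4.4537 (running 20.3194)
  edge 6→1: √(2.8641² + 3.8079²) = 4.7648 (running 25.0842)
Perimeter = 25.0842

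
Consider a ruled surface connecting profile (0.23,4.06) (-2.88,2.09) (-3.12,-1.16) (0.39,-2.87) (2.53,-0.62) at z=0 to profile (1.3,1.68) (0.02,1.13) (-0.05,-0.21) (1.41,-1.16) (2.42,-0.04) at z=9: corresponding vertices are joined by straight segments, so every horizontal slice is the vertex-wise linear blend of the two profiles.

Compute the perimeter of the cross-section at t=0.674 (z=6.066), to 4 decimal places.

Cross-section at t=0.674: each vertex is (1-t)·p0[i] + t·p1[i].
  v1: (1-0.674)·(0.23,4.06) + 0.674·(1.3,1.68) = (0.9512,2.4559)
  v2: (1-0.674)·(-2.88,2.09) + 0.674·(0.02,1.13) = (-0.9254,1.4430)
  v3: (1-0.674)·(-3.12,-1.16) + 0.674·(-0.05,-0.21) = (-1.0508,-0.5197)
  v4: (1-0.674)·(0.39,-2.87) + 0.674·(1.41,-1.16) = (1.0775,-1.7175)
  v5: (1-0.674)·(2.53,-0.62) + 0.674·(2.42,-0.04) = (2.4559,-0.2291)
Perimeter = Σ |v_{i+1} − v_i|:
  edge 1→2: √(-1.8766² + -1.0129²) = 2.1325 (running 2.1325)
  edge 2→3: √(-0.1254² + -1.9627²) = 1.9667 (running 4.0992)
  edge 3→4: √(2.1283² + -1.1978²) = 2.4422 (running 6.5414)
  edge 4→5: √(1.3784² + 1.4884²) = 2.0286 (running 8.5700)
  edge 5→1: √(-1.5047² + 2.6850²) = 3.0778 (running 11.6478)
Perimeter = 11.6478

Perimeter at t=0.674: 11.6478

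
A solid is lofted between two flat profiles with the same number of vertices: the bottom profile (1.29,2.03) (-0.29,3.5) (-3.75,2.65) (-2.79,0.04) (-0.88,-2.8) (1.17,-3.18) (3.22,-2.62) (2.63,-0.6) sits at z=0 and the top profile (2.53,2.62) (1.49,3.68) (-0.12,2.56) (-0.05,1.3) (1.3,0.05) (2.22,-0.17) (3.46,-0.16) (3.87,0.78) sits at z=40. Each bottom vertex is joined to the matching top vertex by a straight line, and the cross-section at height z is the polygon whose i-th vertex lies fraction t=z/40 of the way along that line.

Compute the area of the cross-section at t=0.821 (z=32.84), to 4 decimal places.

Area at t=0.821: 12.2909

Cross-section at t=0.821: each vertex is (1-t)·p0[i] + t·p1[i].
  v1: (1-0.821)·(1.29,2.03) + 0.821·(2.53,2.62) = (2.3080,2.5144)
  v2: (1-0.821)·(-0.29,3.5) + 0.821·(1.49,3.68) = (1.1714,3.6478)
  v3: (1-0.821)·(-3.75,2.65) + 0.821·(-0.12,2.56) = (-0.7698,2.5761)
  v4: (1-0.821)·(-2.79,0.04) + 0.821·(-0.05,1.3) = (-0.5405,1.0745)
  v5: (1-0.821)·(-0.88,-2.8) + 0.821·(1.3,0.05) = (0.9098,-0.4602)
  v6: (1-0.821)·(1.17,-3.18) + 0.821·(2.22,-0.17) = (2.0321,-0.7088)
  v7: (1-0.821)·(3.22,-2.62) + 0.821·(3.46,-0.16) = (3.4170,-0.6003)
  v8: (1-0.821)·(2.63,-0.6) + 0.821·(3.87,0.78) = (3.6480,0.5330)
Shoelace sum Σ(x_i·y_{i+1} − x_{i+1}·y_i):
  i=1: 2.3080·3.6478 − 1.1714·2.5144 = +5.4739 (running +5.4739)
  i=2: 1.1714·2.5761 − -0.7698·3.6478 = +5.8256 (running +11.2995)
  i=3: -0.7698·1.0745 − -0.5405·2.5761 = +0.5652 (running +11.8647)
  i=4: -0.5405·-0.4602 − 0.9098·1.0745 = -0.7288 (running +11.1358)
  i=5: 0.9098·-0.7088 − 2.0321·-0.4602 = +0.2902 (running +11.4260)
  i=6: 2.0321·-0.6003 − 3.4170·-0.7088 = +1.2020 (running +12.6281)
  i=7: 3.4170·0.5330 − 3.6480·-0.6003 = +4.0113 (running +16.6394)
  i=8: 3.6480·2.5144 − 2.3080·0.5330 = +7.9425 (running +24.5818)
Area = |Σ|/2 = |24.5818|/2 = 12.2909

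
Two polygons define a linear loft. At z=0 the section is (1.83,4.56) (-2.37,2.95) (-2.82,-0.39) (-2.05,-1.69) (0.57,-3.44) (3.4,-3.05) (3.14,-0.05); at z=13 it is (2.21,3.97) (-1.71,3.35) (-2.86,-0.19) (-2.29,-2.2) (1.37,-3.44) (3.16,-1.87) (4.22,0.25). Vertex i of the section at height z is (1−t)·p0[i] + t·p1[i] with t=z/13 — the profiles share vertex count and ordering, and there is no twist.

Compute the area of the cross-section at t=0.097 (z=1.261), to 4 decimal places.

Cross-section at t=0.097: each vertex is (1-t)·p0[i] + t·p1[i].
  v1: (1-0.097)·(1.83,4.56) + 0.097·(2.21,3.97) = (1.8669,4.5028)
  v2: (1-0.097)·(-2.37,2.95) + 0.097·(-1.71,3.35) = (-2.3060,2.9888)
  v3: (1-0.097)·(-2.82,-0.39) + 0.097·(-2.86,-0.19) = (-2.8239,-0.3706)
  v4: (1-0.097)·(-2.05,-1.69) + 0.097·(-2.29,-2.2) = (-2.0733,-1.7395)
  v5: (1-0.097)·(0.57,-3.44) + 0.097·(1.37,-3.44) = (0.6476,-3.4400)
  v6: (1-0.097)·(3.4,-3.05) + 0.097·(3.16,-1.87) = (3.3767,-2.9355)
  v7: (1-0.097)·(3.14,-0.05) + 0.097·(4.22,0.25) = (3.2448,-0.0209)
Shoelace sum Σ(x_i·y_{i+1} − x_{i+1}·y_i):
  i=1: 1.8669·2.9888 − -2.3060·4.5028 = +15.9630 (running +15.9630)
  i=2: -2.3060·-0.3706 − -2.8239·2.9888 = +9.2946 (running +25.2576)
  i=3: -2.8239·-1.7395 − -2.0733·-0.3706 = +4.1437 (running +29.4013)
  i=4: -2.0733·-3.4400 − 0.6476·-1.7395 = +8.2586 (running +37.6598)
  i=5: 0.6476·-2.9355 − 3.3767·-3.4400 = +9.7149 (running +47.3747)
  i=6: 3.3767·-0.0209 − 3.2448·-2.9355 = +9.4545 (running +56.8292)
  i=7: 3.2448·4.5028 − 1.8669·-0.0209 = +14.6494 (running +71.4787)
Area = |Σ|/2 = |71.4787|/2 = 35.7393

Area at t=0.097: 35.7393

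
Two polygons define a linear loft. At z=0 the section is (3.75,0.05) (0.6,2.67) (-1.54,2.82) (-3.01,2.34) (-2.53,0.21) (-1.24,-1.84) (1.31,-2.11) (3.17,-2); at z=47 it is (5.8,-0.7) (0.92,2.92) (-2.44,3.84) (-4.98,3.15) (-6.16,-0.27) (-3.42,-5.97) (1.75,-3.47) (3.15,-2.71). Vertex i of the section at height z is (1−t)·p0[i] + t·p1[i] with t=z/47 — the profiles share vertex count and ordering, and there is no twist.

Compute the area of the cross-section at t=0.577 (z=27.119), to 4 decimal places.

Area at t=0.577: 46.7574

Cross-section at t=0.577: each vertex is (1-t)·p0[i] + t·p1[i].
  v1: (1-0.577)·(3.75,0.05) + 0.577·(5.8,-0.7) = (4.9329,-0.3827)
  v2: (1-0.577)·(0.6,2.67) + 0.577·(0.92,2.92) = (0.7846,2.8142)
  v3: (1-0.577)·(-1.54,2.82) + 0.577·(-2.44,3.84) = (-2.0593,3.4085)
  v4: (1-0.577)·(-3.01,2.34) + 0.577·(-4.98,3.15) = (-4.1467,2.8074)
  v5: (1-0.577)·(-2.53,0.21) + 0.577·(-6.16,-0.27) = (-4.6245,-0.0670)
  v6: (1-0.577)·(-1.24,-1.84) + 0.577·(-3.42,-5.97) = (-2.4979,-4.2230)
  v7: (1-0.577)·(1.31,-2.11) + 0.577·(1.75,-3.47) = (1.5639,-2.8947)
  v8: (1-0.577)·(3.17,-2) + 0.577·(3.15,-2.71) = (3.1585,-2.4097)
Shoelace sum Σ(x_i·y_{i+1} − x_{i+1}·y_i):
  i=1: 4.9329·2.8142 − 0.7846·-0.3827 = +14.1826 (running +14.1826)
  i=2: 0.7846·3.4085 − -2.0593·2.8142 = +8.4699 (running +22.6525)
  i=3: -2.0593·2.8074 − -4.1467·3.4085 = +8.3529 (running +31.0054)
  i=4: -4.1467·-0.0670 − -4.6245·2.8074 = +13.2604 (running +44.2658)
  i=5: -4.6245·-4.2230 − -2.4979·-0.0670 = +19.3621 (running +63.6279)
  i=6: -2.4979·-2.8947 − 1.5639·-4.2230 = +13.8349 (running +77.4628)
  i=7: 1.5639·-2.4097 − 3.1585·-2.8947 = +5.3744 (running +82.8372)
  i=8: 3.1585·-0.3827 − 4.9329·-2.4097 = +10.6776 (running +93.5148)
Area = |Σ|/2 = |93.5148|/2 = 46.7574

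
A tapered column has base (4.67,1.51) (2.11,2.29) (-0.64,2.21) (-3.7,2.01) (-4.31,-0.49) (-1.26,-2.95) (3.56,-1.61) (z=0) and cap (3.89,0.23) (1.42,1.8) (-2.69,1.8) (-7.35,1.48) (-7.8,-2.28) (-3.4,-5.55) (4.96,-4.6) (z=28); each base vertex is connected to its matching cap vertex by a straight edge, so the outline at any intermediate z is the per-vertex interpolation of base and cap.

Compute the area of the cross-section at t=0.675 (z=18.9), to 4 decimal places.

Cross-section at t=0.675: each vertex is (1-t)·p0[i] + t·p1[i].
  v1: (1-0.675)·(4.67,1.51) + 0.675·(3.89,0.23) = (4.1435,0.6460)
  v2: (1-0.675)·(2.11,2.29) + 0.675·(1.42,1.8) = (1.6442,1.9592)
  v3: (1-0.675)·(-0.64,2.21) + 0.675·(-2.69,1.8) = (-2.0237,1.9333)
  v4: (1-0.675)·(-3.7,2.01) + 0.675·(-7.35,1.48) = (-6.1637,1.6522)
  v5: (1-0.675)·(-4.31,-0.49) + 0.675·(-7.8,-2.28) = (-6.6658,-1.6982)
  v6: (1-0.675)·(-1.26,-2.95) + 0.675·(-3.4,-5.55) = (-2.7045,-4.7050)
  v7: (1-0.675)·(3.56,-1.61) + 0.675·(4.96,-4.6) = (4.5050,-3.6282)
Shoelace sum Σ(x_i·y_{i+1} − x_{i+1}·y_i):
  i=1: 4.1435·1.9592 − 1.6442·0.6460 = +7.0560 (running +7.0560)
  i=2: 1.6442·1.9333 − -2.0237·1.9592 = +7.1438 (running +14.1997)
  i=3: -2.0237·1.6522 − -6.1637·1.9333 = +8.5723 (running +22.7721)
  i=4: -6.1637·-1.6982 − -6.6658·1.6522 = +21.4811 (running +44.2531)
  i=5: -6.6658·-4.7050 − -2.7045·-1.6982 = +26.7694 (running +71.0226)
  i=6: -2.7045·-3.6282 − 4.5050·-4.7050 = +31.0086 (running +102.0312)
  i=7: 4.5050·0.6460 − 4.1435·-3.6282 = +17.9439 (running +119.9751)
Area = |Σ|/2 = |119.9751|/2 = 59.9875

Area at t=0.675: 59.9875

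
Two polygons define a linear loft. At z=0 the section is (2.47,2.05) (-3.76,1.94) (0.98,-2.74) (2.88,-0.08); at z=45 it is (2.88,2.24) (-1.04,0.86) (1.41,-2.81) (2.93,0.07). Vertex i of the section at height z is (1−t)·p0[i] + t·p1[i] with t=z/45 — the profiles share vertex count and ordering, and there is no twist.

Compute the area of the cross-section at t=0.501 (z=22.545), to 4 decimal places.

Cross-section at t=0.501: each vertex is (1-t)·p0[i] + t·p1[i].
  v1: (1-0.501)·(2.47,2.05) + 0.501·(2.88,2.24) = (2.6754,2.1452)
  v2: (1-0.501)·(-3.76,1.94) + 0.501·(-1.04,0.86) = (-2.3973,1.3989)
  v3: (1-0.501)·(0.98,-2.74) + 0.501·(1.41,-2.81) = (1.1954,-2.7751)
  v4: (1-0.501)·(2.88,-0.08) + 0.501·(2.93,0.07) = (2.9051,-0.0049)
Shoelace sum Σ(x_i·y_{i+1} − x_{i+1}·y_i):
  i=1: 2.6754·1.3989 − -2.3973·2.1452 = +8.8853 (running +8.8853)
  i=2: -2.3973·-2.7751 − 1.1954·1.3989 = +4.9803 (running +13.8656)
  i=3: 1.1954·-0.0049 − 2.9051·-2.7751 = +8.0559 (running +21.9215)
  i=4: 2.9051·2.1452 − 2.6754·-0.0049 = +6.2449 (running +28.1664)
Area = |Σ|/2 = |28.1664|/2 = 14.0832

Area at t=0.501: 14.0832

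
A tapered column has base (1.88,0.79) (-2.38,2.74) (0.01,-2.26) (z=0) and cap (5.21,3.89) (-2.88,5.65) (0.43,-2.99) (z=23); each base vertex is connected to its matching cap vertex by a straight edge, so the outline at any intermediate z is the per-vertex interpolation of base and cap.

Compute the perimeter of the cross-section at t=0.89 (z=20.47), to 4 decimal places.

Perimeter at t=0.89: 24.5641

Cross-section at t=0.89: each vertex is (1-t)·p0[i] + t·p1[i].
  v1: (1-0.89)·(1.88,0.79) + 0.89·(5.21,3.89) = (4.8437,3.5490)
  v2: (1-0.89)·(-2.38,2.74) + 0.89·(-2.88,5.65) = (-2.8250,5.3299)
  v3: (1-0.89)·(0.01,-2.26) + 0.89·(0.43,-2.99) = (0.3838,-2.9097)
Perimeter = Σ |v_{i+1} − v_i|:
  edge 1→2: √(-7.6687² + 1.7809²) = 7.8728 (running 7.8728)
  edge 2→3: √(3.2088² + -8.2396²) = 8.8424 (running 16.7151)
  edge 3→1: √(4.4599² + 6.4587²) = 7.8489 (running 24.5641)
Perimeter = 24.5641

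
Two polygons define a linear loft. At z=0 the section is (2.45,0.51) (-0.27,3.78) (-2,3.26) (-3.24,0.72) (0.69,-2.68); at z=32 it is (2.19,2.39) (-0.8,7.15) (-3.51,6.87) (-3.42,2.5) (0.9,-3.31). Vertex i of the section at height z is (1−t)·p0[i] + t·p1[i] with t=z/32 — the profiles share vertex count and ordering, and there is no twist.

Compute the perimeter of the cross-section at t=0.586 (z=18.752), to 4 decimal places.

Perimeter at t=0.586: 22.2734

Cross-section at t=0.586: each vertex is (1-t)·p0[i] + t·p1[i].
  v1: (1-0.586)·(2.45,0.51) + 0.586·(2.19,2.39) = (2.2976,1.6117)
  v2: (1-0.586)·(-0.27,3.78) + 0.586·(-0.8,7.15) = (-0.5806,5.7548)
  v3: (1-0.586)·(-2,3.26) + 0.586·(-3.51,6.87) = (-2.8849,5.3755)
  v4: (1-0.586)·(-3.24,0.72) + 0.586·(-3.42,2.5) = (-3.3455,1.7631)
  v5: (1-0.586)·(0.69,-2.68) + 0.586·(0.9,-3.31) = (0.8131,-3.0492)
Perimeter = Σ |v_{i+1} − v_i|:
  edge 1→2: √(-2.8782² + 4.1431²) = 5.0448 (running 5.0448)
  edge 2→3: √(-2.3043² + -0.3794²) = 2.3353 (running 7.3801)
  edge 3→4: √(-0.4606² + -3.6124²) = 3.6416 (running 11.0217)
  edge 4→5: √(4.1585² + -4.8123²) = 6.3601 (running 17.3818)
  edge 5→1: √(1.4846² + 4.6609²) = 4.8916 (running 22.2734)
Perimeter = 22.2734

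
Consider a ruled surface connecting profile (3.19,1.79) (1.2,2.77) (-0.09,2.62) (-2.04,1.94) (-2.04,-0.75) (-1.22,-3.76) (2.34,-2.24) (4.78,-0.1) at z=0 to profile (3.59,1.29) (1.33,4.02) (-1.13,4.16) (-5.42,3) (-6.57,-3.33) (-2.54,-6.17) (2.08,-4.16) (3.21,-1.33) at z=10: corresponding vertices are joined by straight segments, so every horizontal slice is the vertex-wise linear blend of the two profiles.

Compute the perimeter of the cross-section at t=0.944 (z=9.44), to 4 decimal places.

Perimeter at t=0.944: 31.7850

Cross-section at t=0.944: each vertex is (1-t)·p0[i] + t·p1[i].
  v1: (1-0.944)·(3.19,1.79) + 0.944·(3.59,1.29) = (3.5676,1.3180)
  v2: (1-0.944)·(1.2,2.77) + 0.944·(1.33,4.02) = (1.3227,3.9500)
  v3: (1-0.944)·(-0.09,2.62) + 0.944·(-1.13,4.16) = (-1.0718,4.0738)
  v4: (1-0.944)·(-2.04,1.94) + 0.944·(-5.42,3) = (-5.2307,2.9406)
  v5: (1-0.944)·(-2.04,-0.75) + 0.944·(-6.57,-3.33) = (-6.3163,-3.1855)
  v6: (1-0.944)·(-1.22,-3.76) + 0.944·(-2.54,-6.17) = (-2.4661,-6.0350)
  v7: (1-0.944)·(2.34,-2.24) + 0.944·(2.08,-4.16) = (2.0946,-4.0525)
  v8: (1-0.944)·(4.78,-0.1) + 0.944·(3.21,-1.33) = (3.2979,-1.2611)
Perimeter = Σ |v_{i+1} − v_i|:
  edge 1→2: √(-2.2449² + 2.6320²) = 3.4593 (running 3.4593)
  edge 2→3: √(-2.3945² + 0.1238²) = 2.3977 (running 5.8570)
  edge 3→4: √(-4.1590² + -1.1331²) = 4.3106 (running 10.1676)
  edge 4→5: √(-1.0856² + -6.1262²) = 6.2216 (running 16.3892)
  edge 5→6: √(3.8502² + -2.8495²) = 4.7900 (running 21.1792)
  edge 6→7: √(4.5606² + 1.9826²) = 4.9729 (running 26.1521)
  edge 7→8: √(1.2034² + 2.7914²) = 3.0397 (running 29.1918)
  edge 8→1: √(0.2697² + 2.5791²) = 2.5932 (running 31.7850)
Perimeter = 31.7850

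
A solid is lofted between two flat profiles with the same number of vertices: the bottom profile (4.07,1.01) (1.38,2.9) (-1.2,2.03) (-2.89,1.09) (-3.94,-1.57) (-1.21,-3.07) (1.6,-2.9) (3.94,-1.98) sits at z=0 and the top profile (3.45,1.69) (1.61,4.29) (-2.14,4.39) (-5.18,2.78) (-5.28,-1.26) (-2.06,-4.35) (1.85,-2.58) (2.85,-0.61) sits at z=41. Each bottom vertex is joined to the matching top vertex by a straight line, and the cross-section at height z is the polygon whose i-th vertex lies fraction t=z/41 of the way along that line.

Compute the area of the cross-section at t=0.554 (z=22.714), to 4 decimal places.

Area at t=0.554: 45.6281

Cross-section at t=0.554: each vertex is (1-t)·p0[i] + t·p1[i].
  v1: (1-0.554)·(4.07,1.01) + 0.554·(3.45,1.69) = (3.7265,1.3867)
  v2: (1-0.554)·(1.38,2.9) + 0.554·(1.61,4.29) = (1.5074,3.6701)
  v3: (1-0.554)·(-1.2,2.03) + 0.554·(-2.14,4.39) = (-1.7208,3.3374)
  v4: (1-0.554)·(-2.89,1.09) + 0.554·(-5.18,2.78) = (-4.1587,2.0263)
  v5: (1-0.554)·(-3.94,-1.57) + 0.554·(-5.28,-1.26) = (-4.6824,-1.3983)
  v6: (1-0.554)·(-1.21,-3.07) + 0.554·(-2.06,-4.35) = (-1.6809,-3.7791)
  v7: (1-0.554)·(1.6,-2.9) + 0.554·(1.85,-2.58) = (1.7385,-2.7227)
  v8: (1-0.554)·(3.94,-1.98) + 0.554·(2.85,-0.61) = (3.3361,-1.2210)
Shoelace sum Σ(x_i·y_{i+1} − x_{i+1}·y_i):
  i=1: 3.7265·3.6701 − 1.5074·1.3867 = +11.5862 (running +11.5862)
  i=2: 1.5074·3.3374 − -1.7208·3.6701 = +11.3462 (running +22.9324)
  i=3: -1.7208·2.0263 − -4.1587·3.3374 = +10.3926 (running +33.3250)
  i=4: -4.1587·-1.3983 − -4.6824·2.0263 = +15.3026 (running +48.6275)
  i=5: -4.6824·-3.7791 − -1.6809·-1.3983 = +15.3449 (running +63.9724)
  i=6: -1.6809·-2.7227 − 1.7385·-3.7791 = +11.1466 (running +75.1190)
  i=7: 1.7385·-1.2210 − 3.3361·-2.7227 = +6.9606 (running +82.0797)
  i=8: 3.3361·1.3867 − 3.7265·-1.2210 = +9.1764 (running +91.2561)
Area = |Σ|/2 = |91.2561|/2 = 45.6281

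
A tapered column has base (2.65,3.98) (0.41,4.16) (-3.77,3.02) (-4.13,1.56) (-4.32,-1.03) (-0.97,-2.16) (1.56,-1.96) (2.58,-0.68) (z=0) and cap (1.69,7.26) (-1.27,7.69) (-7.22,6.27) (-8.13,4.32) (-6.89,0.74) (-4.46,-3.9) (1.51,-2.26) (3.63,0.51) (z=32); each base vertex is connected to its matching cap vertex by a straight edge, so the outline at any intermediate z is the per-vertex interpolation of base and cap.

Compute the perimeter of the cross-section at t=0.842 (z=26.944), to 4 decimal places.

Perimeter at t=0.842: 34.5778

Cross-section at t=0.842: each vertex is (1-t)·p0[i] + t·p1[i].
  v1: (1-0.842)·(2.65,3.98) + 0.842·(1.69,7.26) = (1.8417,6.7418)
  v2: (1-0.842)·(0.41,4.16) + 0.842·(-1.27,7.69) = (-1.0046,7.1323)
  v3: (1-0.842)·(-3.77,3.02) + 0.842·(-7.22,6.27) = (-6.6749,5.7565)
  v4: (1-0.842)·(-4.13,1.56) + 0.842·(-8.13,4.32) = (-7.4980,3.8839)
  v5: (1-0.842)·(-4.32,-1.03) + 0.842·(-6.89,0.74) = (-6.4839,0.4603)
  v6: (1-0.842)·(-0.97,-2.16) + 0.842·(-4.46,-3.9) = (-3.9086,-3.6251)
  v7: (1-0.842)·(1.56,-1.96) + 0.842·(1.51,-2.26) = (1.5179,-2.2126)
  v8: (1-0.842)·(2.58,-0.68) + 0.842·(3.63,0.51) = (3.4641,0.3220)
Perimeter = Σ |v_{i+1} − v_i|:
  edge 1→2: √(-2.8462² + 0.3905²) = 2.8729 (running 2.8729)
  edge 2→3: √(-5.6703² + -1.3758²) = 5.8348 (running 8.7078)
  edge 3→4: √(-0.8231² + -1.8726²) = 2.0455 (running 10.7532)
  edge 4→5: √(1.0141² + -3.4236²) = 3.5706 (running 14.3239)
  edge 5→6: √(2.5754² + -4.0854²) = 4.8294 (running 19.1533)
  edge 6→7: √(5.4265² + 1.4125²) = 5.6073 (running 24.7606)
  edge 7→8: √(1.9462² + 2.5346²) = 3.1956 (running 27.9561)
  edge 8→1: √(-1.6224² + 6.4198²) = 6.6216 (running 34.5778)
Perimeter = 34.5778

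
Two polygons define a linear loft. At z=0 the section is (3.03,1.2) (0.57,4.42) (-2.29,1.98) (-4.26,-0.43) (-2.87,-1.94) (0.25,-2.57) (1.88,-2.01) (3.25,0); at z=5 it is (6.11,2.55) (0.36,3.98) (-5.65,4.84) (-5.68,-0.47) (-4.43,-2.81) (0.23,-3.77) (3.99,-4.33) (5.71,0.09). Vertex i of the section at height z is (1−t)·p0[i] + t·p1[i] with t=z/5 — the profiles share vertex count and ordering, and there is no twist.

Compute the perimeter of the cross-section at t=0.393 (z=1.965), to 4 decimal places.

Cross-section at t=0.393: each vertex is (1-t)·p0[i] + t·p1[i].
  v1: (1-0.393)·(3.03,1.2) + 0.393·(6.11,2.55) = (4.2404,1.7305)
  v2: (1-0.393)·(0.57,4.42) + 0.393·(0.36,3.98) = (0.4875,4.2471)
  v3: (1-0.393)·(-2.29,1.98) + 0.393·(-5.65,4.84) = (-3.6105,3.1040)
  v4: (1-0.393)·(-4.26,-0.43) + 0.393·(-5.68,-0.47) = (-4.8181,-0.4457)
  v5: (1-0.393)·(-2.87,-1.94) + 0.393·(-4.43,-2.81) = (-3.4831,-2.2819)
  v6: (1-0.393)·(0.25,-2.57) + 0.393·(0.23,-3.77) = (0.2421,-3.0416)
  v7: (1-0.393)·(1.88,-2.01) + 0.393·(3.99,-4.33) = (2.7092,-2.9218)
  v8: (1-0.393)·(3.25,0) + 0.393·(5.71,0.09) = (4.2168,0.0354)
Perimeter = Σ |v_{i+1} − v_i|:
  edge 1→2: √(-3.7530² + 2.5165²) = 4.5186 (running 4.5186)
  edge 2→3: √(-4.0979² + -1.1431²) = 4.2544 (running 8.7730)
  edge 3→4: √(-1.2076² + -3.5497²) = 3.7495 (running 12.5225)
  edge 4→5: √(1.3350² + -1.8362²) = 2.2702 (running 14.7927)
  edge 5→6: √(3.7252² + -0.7597²) = 3.8019 (running 18.5946)
  edge 6→7: √(2.4671² + 0.1198²) = 2.4700 (running 21.0646)
  edge 7→8: √(1.5076² + 2.9571²) = 3.3192 (running 24.3838)
  edge 8→1: √(0.0237² + 1.6952²) = 1.6953 (running 26.0791)
Perimeter = 26.0791

Perimeter at t=0.393: 26.0791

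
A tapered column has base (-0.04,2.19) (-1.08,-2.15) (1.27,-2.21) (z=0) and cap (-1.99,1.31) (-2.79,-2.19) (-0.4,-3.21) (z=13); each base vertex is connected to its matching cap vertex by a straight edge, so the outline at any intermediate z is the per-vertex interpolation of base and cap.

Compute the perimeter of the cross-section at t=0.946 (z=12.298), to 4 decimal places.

Cross-section at t=0.946: each vertex is (1-t)·p0[i] + t·p1[i].
  v1: (1-0.946)·(-0.04,2.19) + 0.946·(-1.99,1.31) = (-1.8847,1.3575)
  v2: (1-0.946)·(-1.08,-2.15) + 0.946·(-2.79,-2.19) = (-2.6977,-2.1878)
  v3: (1-0.946)·(1.27,-2.21) + 0.946·(-0.4,-3.21) = (-0.3098,-3.1560)
Perimeter = Σ |v_{i+1} − v_i|:
  edge 1→2: √(-0.8130² + -3.5454²) = 3.6374 (running 3.6374)
  edge 2→3: √(2.3878² + -0.9682²) = 2.5766 (running 6.2140)
  edge 3→1: √(-1.5749² + 4.5135²) = 4.7804 (running 10.9944)
Perimeter = 10.9944

Perimeter at t=0.946: 10.9944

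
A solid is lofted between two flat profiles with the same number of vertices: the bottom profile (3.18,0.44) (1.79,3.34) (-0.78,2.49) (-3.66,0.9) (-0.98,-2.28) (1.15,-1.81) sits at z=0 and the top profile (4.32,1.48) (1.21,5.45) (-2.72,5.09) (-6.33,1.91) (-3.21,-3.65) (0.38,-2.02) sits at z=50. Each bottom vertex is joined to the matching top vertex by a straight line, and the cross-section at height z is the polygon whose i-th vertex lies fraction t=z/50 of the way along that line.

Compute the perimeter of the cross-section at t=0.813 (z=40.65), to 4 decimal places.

Cross-section at t=0.813: each vertex is (1-t)·p0[i] + t·p1[i].
  v1: (1-0.813)·(3.18,0.44) + 0.813·(4.32,1.48) = (4.1068,1.2855)
  v2: (1-0.813)·(1.79,3.34) + 0.813·(1.21,5.45) = (1.3185,5.0554)
  v3: (1-0.813)·(-0.78,2.49) + 0.813·(-2.72,5.09) = (-2.3572,4.6038)
  v4: (1-0.813)·(-3.66,0.9) + 0.813·(-6.33,1.91) = (-5.8307,1.7211)
  v5: (1-0.813)·(-0.98,-2.28) + 0.813·(-3.21,-3.65) = (-2.7930,-3.3938)
  v6: (1-0.813)·(1.15,-1.81) + 0.813·(0.38,-2.02) = (0.5240,-1.9807)
Perimeter = Σ |v_{i+1} − v_i|:
  edge 1→2: √(-2.7884² + 3.7699²) = 4.6890 (running 4.6890)
  edge 2→3: √(-3.6757² + -0.4516²) = 3.7033 (running 8.3924)
  edge 3→4: √(-3.4735² + -2.8827²) = 4.5139 (running 12.9062)
  edge 4→5: √(3.0377² + -5.1149²) = 5.9490 (running 18.8552)
  edge 5→6: √(3.3170² + 1.4131²) = 3.6054 (running 22.4606)
  edge 6→1: √(3.5828² + 3.2662²) = 4.8482 (running 27.3088)
Perimeter = 27.3088

Perimeter at t=0.813: 27.3088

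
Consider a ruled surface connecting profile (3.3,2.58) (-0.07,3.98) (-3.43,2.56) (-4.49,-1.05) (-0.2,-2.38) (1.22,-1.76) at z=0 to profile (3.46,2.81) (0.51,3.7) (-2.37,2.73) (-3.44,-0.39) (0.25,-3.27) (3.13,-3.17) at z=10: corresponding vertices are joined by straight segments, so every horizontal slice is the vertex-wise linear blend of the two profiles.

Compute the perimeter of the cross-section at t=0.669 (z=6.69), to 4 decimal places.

Perimeter at t=0.669: 22.4321

Cross-section at t=0.669: each vertex is (1-t)·p0[i] + t·p1[i].
  v1: (1-0.669)·(3.3,2.58) + 0.669·(3.46,2.81) = (3.4070,2.7339)
  v2: (1-0.669)·(-0.07,3.98) + 0.669·(0.51,3.7) = (0.3180,3.7927)
  v3: (1-0.669)·(-3.43,2.56) + 0.669·(-2.37,2.73) = (-2.7209,2.6737)
  v4: (1-0.669)·(-4.49,-1.05) + 0.669·(-3.44,-0.39) = (-3.7876,-0.6085)
  v5: (1-0.669)·(-0.2,-2.38) + 0.669·(0.25,-3.27) = (0.1011,-2.9754)
  v6: (1-0.669)·(1.22,-1.76) + 0.669·(3.13,-3.17) = (2.4978,-2.7033)
Perimeter = Σ |v_{i+1} − v_i|:
  edge 1→2: √(-3.0890² + 1.0588²) = 3.2654 (running 3.2654)
  edge 2→3: √(-3.0389² + -1.1189²) = 3.2383 (running 6.5038)
  edge 3→4: √(-1.0667² + -3.2822²) = 3.4512 (running 9.9550)
  edge 4→5: √(3.8886² + -2.3670²) = 4.5523 (running 14.5073)
  edge 5→6: √(2.3967² + 0.2721²) = 2.4121 (running 16.9194)
  edge 6→1: √(0.9092² + 5.4372²) = 5.5127 (running 22.4321)
Perimeter = 22.4321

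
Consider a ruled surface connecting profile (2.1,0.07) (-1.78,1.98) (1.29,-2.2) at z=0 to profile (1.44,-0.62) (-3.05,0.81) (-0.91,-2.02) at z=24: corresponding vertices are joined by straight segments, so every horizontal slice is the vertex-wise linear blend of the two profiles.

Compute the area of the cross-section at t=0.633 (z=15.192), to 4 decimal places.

Cross-section at t=0.633: each vertex is (1-t)·p0[i] + t·p1[i].
  v1: (1-0.633)·(2.1,0.07) + 0.633·(1.44,-0.62) = (1.6822,-0.3668)
  v2: (1-0.633)·(-1.78,1.98) + 0.633·(-3.05,0.81) = (-2.5839,1.2394)
  v3: (1-0.633)·(1.29,-2.2) + 0.633·(-0.91,-2.02) = (-0.1026,-2.0861)
Shoelace sum Σ(x_i·y_{i+1} − x_{i+1}·y_i):
  i=1: 1.6822·1.2394 − -2.5839·-0.3668 = +1.1372 (running +1.1372)
  i=2: -2.5839·-2.0861 − -0.1026·1.2394 = +5.5174 (running +6.6546)
  i=3: -0.1026·-0.3668 − 1.6822·-2.0861 = +3.5468 (running +10.2014)
Area = |Σ|/2 = |10.2014|/2 = 5.1007

Area at t=0.633: 5.1007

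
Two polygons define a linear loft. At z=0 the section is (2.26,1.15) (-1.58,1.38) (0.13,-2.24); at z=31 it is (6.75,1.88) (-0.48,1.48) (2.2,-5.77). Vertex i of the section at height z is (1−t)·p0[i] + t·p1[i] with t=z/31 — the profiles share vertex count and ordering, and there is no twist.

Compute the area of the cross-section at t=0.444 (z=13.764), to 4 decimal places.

Area at t=0.444: 14.0354

Cross-section at t=0.444: each vertex is (1-t)·p0[i] + t·p1[i].
  v1: (1-0.444)·(2.26,1.15) + 0.444·(6.75,1.88) = (4.2536,1.4741)
  v2: (1-0.444)·(-1.58,1.38) + 0.444·(-0.48,1.48) = (-1.0916,1.4244)
  v3: (1-0.444)·(0.13,-2.24) + 0.444·(2.2,-5.77) = (1.0491,-3.8073)
Shoelace sum Σ(x_i·y_{i+1} − x_{i+1}·y_i):
  i=1: 4.2536·1.4244 − -1.0916·1.4741 = +7.6679 (running +7.6679)
  i=2: -1.0916·-3.8073 − 1.0491·1.4244 = +2.6618 (running +10.3297)
  i=3: 1.0491·1.4741 − 4.2536·-3.8073 = +17.7411 (running +28.0708)
Area = |Σ|/2 = |28.0708|/2 = 14.0354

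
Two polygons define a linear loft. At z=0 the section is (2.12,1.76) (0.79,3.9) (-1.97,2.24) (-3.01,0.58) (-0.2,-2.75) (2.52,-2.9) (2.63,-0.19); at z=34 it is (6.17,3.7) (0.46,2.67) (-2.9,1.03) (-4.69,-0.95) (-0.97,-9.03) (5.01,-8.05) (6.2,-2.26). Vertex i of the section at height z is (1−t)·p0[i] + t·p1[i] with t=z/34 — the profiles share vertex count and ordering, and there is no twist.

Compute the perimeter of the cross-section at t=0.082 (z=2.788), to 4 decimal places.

Perimeter at t=0.082: 20.7947

Cross-section at t=0.082: each vertex is (1-t)·p0[i] + t·p1[i].
  v1: (1-0.082)·(2.12,1.76) + 0.082·(6.17,3.7) = (2.4521,1.9191)
  v2: (1-0.082)·(0.79,3.9) + 0.082·(0.46,2.67) = (0.7629,3.7991)
  v3: (1-0.082)·(-1.97,2.24) + 0.082·(-2.9,1.03) = (-2.0463,2.1408)
  v4: (1-0.082)·(-3.01,0.58) + 0.082·(-4.69,-0.95) = (-3.1478,0.4545)
  v5: (1-0.082)·(-0.2,-2.75) + 0.082·(-0.97,-9.03) = (-0.2631,-3.2650)
  v6: (1-0.082)·(2.52,-2.9) + 0.082·(5.01,-8.05) = (2.7242,-3.3223)
  v7: (1-0.082)·(2.63,-0.19) + 0.082·(6.2,-2.26) = (2.9227,-0.3597)
Perimeter = Σ |v_{i+1} − v_i|:
  edge 1→2: √(-1.6892² + 1.8801²) = 2.5274 (running 2.5274)
  edge 2→3: √(-2.8092² + -1.6584²) = 3.2622 (running 5.7896)
  edge 3→4: √(-1.1015² + -1.6862²) = 2.0141 (running 7.8037)
  edge 4→5: √(2.8846² + -3.7195²) = 4.7070 (running 12.5107)
  edge 5→6: √(2.9873² + -0.0573²) = 2.9879 (running 15.4986)
  edge 6→7: √(0.1986² + 2.9626²) = 2.9692 (running 18.4678)
  edge 7→1: √(-0.4706² + 2.2788²) = 2.3269 (running 20.7947)
Perimeter = 20.7947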